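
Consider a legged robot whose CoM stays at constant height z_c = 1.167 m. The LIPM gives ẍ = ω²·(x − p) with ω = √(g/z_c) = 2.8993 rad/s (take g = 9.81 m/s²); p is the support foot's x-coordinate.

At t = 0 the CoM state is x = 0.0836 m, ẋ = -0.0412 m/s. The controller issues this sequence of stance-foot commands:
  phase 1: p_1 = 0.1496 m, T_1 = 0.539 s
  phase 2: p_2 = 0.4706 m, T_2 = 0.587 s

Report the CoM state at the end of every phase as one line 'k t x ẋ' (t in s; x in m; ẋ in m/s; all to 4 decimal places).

1 0.5390 -0.0472 -0.5391
2 1.1260 -1.4894 -5.5073

phase 1: p=0.1496, T=0.539, ωT=1.562723, cosh=2.490680, sinh=2.281116; start (x,ẋ)=(0.083600, -0.041200) → end (x,ẋ)=(-0.047200, -0.539116)
phase 2: p=0.4706, T=0.587, ωT=1.701889, cosh=2.833318, sinh=2.650980; start (x,ẋ)=(-0.047200, -0.539116) → end (x,ẋ)=(-1.489435, -5.507293)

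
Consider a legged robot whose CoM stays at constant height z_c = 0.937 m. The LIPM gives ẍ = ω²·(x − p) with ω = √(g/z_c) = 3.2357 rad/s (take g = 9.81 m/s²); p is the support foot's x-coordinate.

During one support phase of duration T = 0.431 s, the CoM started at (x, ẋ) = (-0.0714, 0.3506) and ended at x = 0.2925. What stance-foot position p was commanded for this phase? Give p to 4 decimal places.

ωT = 3.2357·0.431 = 1.394587; cosh(ωT) = 2.140621, sinh(ωT) = 1.892686
x(T) = p + (x₀−p)·cosh(ωT) + (ẋ₀/ω)·sinh(ωT) ⇒ p·(1 − cosh) = x(T) − x₀·cosh − (ẋ₀/ω)·sinh
numerator   = 0.2925 − (-0.0714)·2.140621 − (0.3506/3.2357)·1.892686 = 0.240261
denominator = 1 − 2.140621 = -1.140621
p = 0.240261 / -1.140621 = -0.2106

p = -0.2106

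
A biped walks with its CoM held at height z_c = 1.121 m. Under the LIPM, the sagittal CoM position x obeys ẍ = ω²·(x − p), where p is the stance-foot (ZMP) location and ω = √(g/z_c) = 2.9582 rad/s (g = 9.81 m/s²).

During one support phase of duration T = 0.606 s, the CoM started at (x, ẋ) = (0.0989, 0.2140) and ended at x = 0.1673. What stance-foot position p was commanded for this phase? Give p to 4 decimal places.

p = 0.1674

ωT = 2.9582·0.606 = 1.792669; cosh(ωT) = 3.085988, sinh(ωT) = 2.919473
x(T) = p + (x₀−p)·cosh(ωT) + (ẋ₀/ω)·sinh(ωT) ⇒ p·(1 − cosh) = x(T) − x₀·cosh − (ẋ₀/ω)·sinh
numerator   = 0.1673 − (0.0989)·3.085988 − (0.2140/2.9582)·2.919473 = -0.349103
denominator = 1 − 3.085988 = -2.085988
p = -0.349103 / -2.085988 = 0.1674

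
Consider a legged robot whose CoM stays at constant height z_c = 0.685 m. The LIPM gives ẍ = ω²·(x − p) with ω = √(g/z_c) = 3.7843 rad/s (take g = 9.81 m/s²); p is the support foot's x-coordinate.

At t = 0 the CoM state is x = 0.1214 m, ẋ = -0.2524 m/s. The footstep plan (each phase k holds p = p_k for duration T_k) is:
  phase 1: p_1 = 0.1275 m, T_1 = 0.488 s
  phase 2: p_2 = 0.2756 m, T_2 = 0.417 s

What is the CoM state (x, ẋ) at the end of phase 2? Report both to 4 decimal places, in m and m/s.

phase 1: p=0.1275, T=0.488, ωT=1.846738, cosh=3.248430, sinh=3.090680; start (x,ẋ)=(0.121400, -0.252400) → end (x,ẋ)=(-0.098453, -0.891250)
phase 2: p=0.2756, T=0.417, ωT=1.578053, cosh=2.525945, sinh=2.319568; start (x,ẋ)=(-0.098453, -0.891250) → end (x,ẋ)=(-1.215525, -5.534666)

x = -1.2155, ẋ = -5.5347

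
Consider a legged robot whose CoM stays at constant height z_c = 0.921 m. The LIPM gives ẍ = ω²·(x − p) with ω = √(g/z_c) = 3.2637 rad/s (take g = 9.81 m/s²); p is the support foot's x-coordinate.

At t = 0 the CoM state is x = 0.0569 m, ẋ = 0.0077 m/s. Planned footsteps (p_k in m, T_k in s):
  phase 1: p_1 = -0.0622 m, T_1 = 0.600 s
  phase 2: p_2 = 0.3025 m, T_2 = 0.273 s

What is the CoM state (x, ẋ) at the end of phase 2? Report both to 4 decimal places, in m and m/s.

x = 0.8356, ẋ = 2.2062

phase 1: p=-0.0622, T=0.600, ωT=1.958220, cosh=3.613905, sinh=3.472796; start (x,ẋ)=(0.056900, 0.007700) → end (x,ẋ)=(0.376409, 1.377726)
phase 2: p=0.3025, T=0.273, ωT=0.890990, cosh=1.423896, sinh=1.013646; start (x,ẋ)=(0.376409, 1.377726) → end (x,ẋ)=(0.835636, 2.206248)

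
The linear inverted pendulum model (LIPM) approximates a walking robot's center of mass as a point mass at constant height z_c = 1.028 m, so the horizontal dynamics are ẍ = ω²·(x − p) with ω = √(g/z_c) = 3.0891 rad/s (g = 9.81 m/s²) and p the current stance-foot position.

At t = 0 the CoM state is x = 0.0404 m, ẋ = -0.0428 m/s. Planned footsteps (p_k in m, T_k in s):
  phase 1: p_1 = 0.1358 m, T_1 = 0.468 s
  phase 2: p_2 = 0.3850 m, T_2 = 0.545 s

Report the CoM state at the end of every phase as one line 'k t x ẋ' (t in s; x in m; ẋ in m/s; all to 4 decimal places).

phase 1: p=0.1358, T=0.468, ωT=1.445699, cosh=2.240199, sinh=2.004618; start (x,ẋ)=(0.040400, -0.042800) → end (x,ẋ)=(-0.105689, -0.686642)
phase 2: p=0.3850, T=0.545, ωT=1.683560, cosh=2.785200, sinh=2.599488; start (x,ẋ)=(-0.105689, -0.686642) → end (x,ẋ)=(-1.559479, -5.852709)

1 0.4680 -0.1057 -0.6866
2 1.0130 -1.5595 -5.8527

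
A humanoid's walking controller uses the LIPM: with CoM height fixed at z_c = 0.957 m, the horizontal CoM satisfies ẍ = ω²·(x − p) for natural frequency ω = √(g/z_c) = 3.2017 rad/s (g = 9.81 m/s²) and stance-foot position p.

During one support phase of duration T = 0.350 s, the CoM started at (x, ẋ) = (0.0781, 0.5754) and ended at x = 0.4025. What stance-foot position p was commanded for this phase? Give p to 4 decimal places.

p = -0.0341

ωT = 3.2017·0.350 = 1.120595; cosh(ωT) = 1.696382, sinh(ωT) = 1.370296
x(T) = p + (x₀−p)·cosh(ωT) + (ẋ₀/ω)·sinh(ωT) ⇒ p·(1 − cosh) = x(T) − x₀·cosh − (ẋ₀/ω)·sinh
numerator   = 0.4025 − (0.0781)·1.696382 − (0.5754/3.2017)·1.370296 = 0.023747
denominator = 1 − 1.696382 = -0.696382
p = 0.023747 / -0.696382 = -0.0341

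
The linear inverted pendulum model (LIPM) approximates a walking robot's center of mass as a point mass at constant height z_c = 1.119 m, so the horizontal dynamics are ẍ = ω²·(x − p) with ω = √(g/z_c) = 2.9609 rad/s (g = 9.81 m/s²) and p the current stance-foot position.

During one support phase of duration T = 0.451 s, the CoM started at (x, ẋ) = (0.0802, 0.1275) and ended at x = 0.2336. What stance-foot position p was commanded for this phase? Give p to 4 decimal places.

ωT = 2.9609·0.451 = 1.335366; cosh(ωT) = 2.032224, sinh(ωT) = 1.769162
x(T) = p + (x₀−p)·cosh(ωT) + (ẋ₀/ω)·sinh(ωT) ⇒ p·(1 − cosh) = x(T) − x₀·cosh − (ẋ₀/ω)·sinh
numerator   = 0.2336 − (0.0802)·2.032224 − (0.1275/2.9609)·1.769162 = -0.005567
denominator = 1 − 2.032224 = -1.032224
p = -0.005567 / -1.032224 = 0.0054

p = 0.0054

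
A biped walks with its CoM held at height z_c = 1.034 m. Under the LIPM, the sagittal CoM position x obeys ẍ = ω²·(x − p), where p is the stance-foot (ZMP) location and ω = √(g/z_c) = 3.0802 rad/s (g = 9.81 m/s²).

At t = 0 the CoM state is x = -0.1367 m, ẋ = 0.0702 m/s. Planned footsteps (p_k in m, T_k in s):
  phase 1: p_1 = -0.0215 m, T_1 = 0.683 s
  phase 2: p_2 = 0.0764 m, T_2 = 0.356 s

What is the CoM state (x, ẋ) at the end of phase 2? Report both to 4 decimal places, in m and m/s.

x = -1.2232, ẋ = -3.8850

phase 1: p=-0.0215, T=0.683, ωT=2.103777, cosh=4.159532, sinh=4.037537; start (x,ẋ)=(-0.136700, 0.070200) → end (x,ẋ)=(-0.408660, -1.140677)
phase 2: p=0.0764, T=0.356, ωT=1.096551, cosh=1.663922, sinh=1.329901; start (x,ẋ)=(-0.408660, -1.140677) → end (x,ẋ)=(-1.223198, -3.884976)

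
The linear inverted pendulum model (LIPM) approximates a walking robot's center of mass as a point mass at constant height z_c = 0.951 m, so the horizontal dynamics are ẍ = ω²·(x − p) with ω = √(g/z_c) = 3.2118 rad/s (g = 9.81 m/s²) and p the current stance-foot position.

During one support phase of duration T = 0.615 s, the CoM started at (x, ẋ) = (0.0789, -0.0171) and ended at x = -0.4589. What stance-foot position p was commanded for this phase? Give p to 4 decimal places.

p = 0.2730

ωT = 3.2118·0.615 = 1.975257; cosh(ωT) = 3.673599, sinh(ωT) = 3.534873
x(T) = p + (x₀−p)·cosh(ωT) + (ẋ₀/ω)·sinh(ωT) ⇒ p·(1 − cosh) = x(T) − x₀·cosh − (ẋ₀/ω)·sinh
numerator   = -0.4589 − (0.0789)·3.673599 − (-0.0171/3.2118)·3.534873 = -0.729927
denominator = 1 − 3.673599 = -2.673599
p = -0.729927 / -2.673599 = 0.2730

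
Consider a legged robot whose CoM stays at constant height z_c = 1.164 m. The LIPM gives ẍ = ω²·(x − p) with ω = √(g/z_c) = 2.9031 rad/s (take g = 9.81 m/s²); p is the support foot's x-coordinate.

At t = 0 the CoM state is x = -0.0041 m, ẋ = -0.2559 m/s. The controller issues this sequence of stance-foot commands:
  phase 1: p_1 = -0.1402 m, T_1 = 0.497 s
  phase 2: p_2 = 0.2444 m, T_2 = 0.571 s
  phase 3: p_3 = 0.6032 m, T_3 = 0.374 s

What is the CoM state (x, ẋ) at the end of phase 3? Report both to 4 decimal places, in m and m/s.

phase 1: p=-0.1402, T=0.497, ωT=1.442841, cosh=2.234479, sinh=1.998223; start (x,ẋ)=(-0.004100, -0.255900) → end (x,ẋ)=(-0.012225, 0.217719)
phase 2: p=0.2444, T=0.571, ωT=1.657670, cosh=2.718827, sinh=2.528244; start (x,ẋ)=(-0.012225, 0.217719) → end (x,ẋ)=(-0.263713, -1.291624)
phase 3: p=0.6032, T=0.374, ωT=1.085759, cosh=1.649667, sinh=1.312021; start (x,ẋ)=(-0.263713, -1.291624) → end (x,ẋ)=(-1.410651, -5.432759)

x = -1.4107, ẋ = -5.4328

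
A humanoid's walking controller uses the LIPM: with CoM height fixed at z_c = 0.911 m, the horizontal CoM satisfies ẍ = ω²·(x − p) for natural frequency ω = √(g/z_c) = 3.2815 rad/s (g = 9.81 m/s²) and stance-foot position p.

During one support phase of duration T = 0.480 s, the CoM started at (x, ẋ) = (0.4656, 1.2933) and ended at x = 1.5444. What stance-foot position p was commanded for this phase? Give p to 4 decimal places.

p = 0.3553

ωT = 3.2815·0.480 = 1.575120; cosh(ωT) = 2.519152, sinh(ωT) = 2.312169
x(T) = p + (x₀−p)·cosh(ωT) + (ẋ₀/ω)·sinh(ωT) ⇒ p·(1 − cosh) = x(T) − x₀·cosh − (ẋ₀/ω)·sinh
numerator   = 1.5444 − (0.4656)·2.519152 − (1.2933/3.2815)·2.312169 = -0.539786
denominator = 1 − 2.519152 = -1.519152
p = -0.539786 / -1.519152 = 0.3553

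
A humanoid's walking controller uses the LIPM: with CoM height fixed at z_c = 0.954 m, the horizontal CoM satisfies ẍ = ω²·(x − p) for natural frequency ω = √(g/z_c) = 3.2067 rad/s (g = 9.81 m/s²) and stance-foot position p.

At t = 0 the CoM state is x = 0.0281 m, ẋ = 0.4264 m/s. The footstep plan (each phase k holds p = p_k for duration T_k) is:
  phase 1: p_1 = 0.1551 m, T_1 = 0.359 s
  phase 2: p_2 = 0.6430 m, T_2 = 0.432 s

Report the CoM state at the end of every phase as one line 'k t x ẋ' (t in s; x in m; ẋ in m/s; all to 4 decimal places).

1 0.3590 0.1234 0.1621
2 0.7910 -0.3654 -2.7762

phase 1: p=0.1551, T=0.359, ωT=1.151205, cosh=1.739129, sinh=1.422873; start (x,ẋ)=(0.028100, 0.426400) → end (x,ẋ)=(0.123432, 0.162098)
phase 2: p=0.6430, T=0.432, ωT=1.385294, cosh=2.123126, sinh=1.872876; start (x,ẋ)=(0.123432, 0.162098) → end (x,ẋ)=(-0.365434, -2.776239)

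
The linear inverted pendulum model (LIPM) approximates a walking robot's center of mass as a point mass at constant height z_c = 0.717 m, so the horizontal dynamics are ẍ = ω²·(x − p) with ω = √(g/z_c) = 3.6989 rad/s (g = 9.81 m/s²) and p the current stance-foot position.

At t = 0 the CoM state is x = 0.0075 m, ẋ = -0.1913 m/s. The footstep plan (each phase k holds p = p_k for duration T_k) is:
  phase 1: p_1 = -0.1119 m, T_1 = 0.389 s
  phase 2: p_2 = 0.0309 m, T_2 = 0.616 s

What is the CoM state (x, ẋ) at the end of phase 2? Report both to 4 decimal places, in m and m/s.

x = 0.7214, ẋ = 2.5929

phase 1: p=-0.1119, T=0.389, ωT=1.438872, cosh=2.226567, sinh=1.989371; start (x,ẋ)=(0.007500, -0.191300) → end (x,ẋ)=(0.051066, 0.452661)
phase 2: p=0.0309, T=0.616, ωT=2.278522, cosh=4.932340, sinh=4.829905; start (x,ẋ)=(0.051066, 0.452661) → end (x,ẋ)=(0.721434, 2.592943)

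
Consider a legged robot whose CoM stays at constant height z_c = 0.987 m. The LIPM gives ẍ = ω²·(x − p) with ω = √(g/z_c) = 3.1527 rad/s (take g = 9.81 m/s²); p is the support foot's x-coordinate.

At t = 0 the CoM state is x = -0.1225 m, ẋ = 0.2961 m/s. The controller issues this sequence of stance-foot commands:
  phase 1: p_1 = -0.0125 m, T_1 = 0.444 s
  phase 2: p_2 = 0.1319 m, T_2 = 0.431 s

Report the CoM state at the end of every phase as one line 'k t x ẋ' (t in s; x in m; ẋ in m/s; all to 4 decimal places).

1 0.4440 -0.0702 -0.0235
2 0.8750 -0.3009 -1.2069

phase 1: p=-0.0125, T=0.444, ωT=1.399799, cosh=2.150515, sinh=1.903869; start (x,ẋ)=(-0.122500, 0.296100) → end (x,ẋ)=(-0.070246, -0.023488)
phase 2: p=0.1319, T=0.431, ωT=1.358814, cosh=2.074270, sinh=1.817304; start (x,ẋ)=(-0.070246, -0.023488) → end (x,ẋ)=(-0.300945, -1.206901)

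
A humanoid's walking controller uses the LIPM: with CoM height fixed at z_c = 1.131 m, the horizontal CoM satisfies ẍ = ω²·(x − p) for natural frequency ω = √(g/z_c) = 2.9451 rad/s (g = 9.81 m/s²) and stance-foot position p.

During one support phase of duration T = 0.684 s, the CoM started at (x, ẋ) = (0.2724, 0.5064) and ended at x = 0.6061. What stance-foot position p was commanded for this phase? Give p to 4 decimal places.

p = 0.3787

ωT = 2.9451·0.684 = 2.014448; cosh(ωT) = 3.814993, sinh(ωT) = 3.681599
x(T) = p + (x₀−p)·cosh(ωT) + (ẋ₀/ω)·sinh(ωT) ⇒ p·(1 − cosh) = x(T) − x₀·cosh − (ẋ₀/ω)·sinh
numerator   = 0.6061 − (0.2724)·3.814993 − (0.5064/2.9451)·3.681599 = -1.066142
denominator = 1 − 3.814993 = -2.814993
p = -1.066142 / -2.814993 = 0.3787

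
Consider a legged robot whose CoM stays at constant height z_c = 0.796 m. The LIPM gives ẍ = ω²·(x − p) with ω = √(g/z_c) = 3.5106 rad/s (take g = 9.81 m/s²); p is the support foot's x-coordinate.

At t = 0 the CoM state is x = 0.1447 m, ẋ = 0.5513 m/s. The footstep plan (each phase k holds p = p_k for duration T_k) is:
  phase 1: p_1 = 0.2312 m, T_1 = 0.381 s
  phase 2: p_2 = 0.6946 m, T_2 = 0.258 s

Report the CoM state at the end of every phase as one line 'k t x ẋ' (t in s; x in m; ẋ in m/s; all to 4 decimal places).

phase 1: p=0.2312, T=0.381, ωT=1.337539, cosh=2.036073, sinh=1.773582; start (x,ẋ)=(0.144700, 0.551300) → end (x,ẋ)=(0.333601, 0.583909)
phase 2: p=0.6946, T=0.258, ωT=0.905735, cosh=1.438997, sinh=1.034752; start (x,ẋ)=(0.333601, 0.583909) → end (x,ẋ)=(0.347231, -0.471123)

1 0.3810 0.3336 0.5839
2 0.6390 0.3472 -0.4711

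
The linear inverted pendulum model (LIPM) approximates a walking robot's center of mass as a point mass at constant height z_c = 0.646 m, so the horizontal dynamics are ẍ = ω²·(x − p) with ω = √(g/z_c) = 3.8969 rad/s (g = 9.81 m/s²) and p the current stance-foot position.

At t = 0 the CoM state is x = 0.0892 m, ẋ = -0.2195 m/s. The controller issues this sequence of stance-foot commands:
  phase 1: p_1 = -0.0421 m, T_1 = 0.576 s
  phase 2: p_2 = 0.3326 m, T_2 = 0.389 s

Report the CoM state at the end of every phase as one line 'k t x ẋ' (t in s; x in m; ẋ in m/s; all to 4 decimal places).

phase 1: p=-0.0421, T=0.576, ωT=2.244614, cosh=4.771372, sinh=4.665404; start (x,ẋ)=(0.089200, -0.219500) → end (x,ẋ)=(0.321594, 1.339798)
phase 2: p=0.3326, T=0.389, ωT=1.515894, cosh=2.386551, sinh=2.166939; start (x,ẋ)=(0.321594, 1.339798) → end (x,ẋ)=(1.051351, 3.104557)

1 0.5760 0.3216 1.3398
2 0.9650 1.0514 3.1046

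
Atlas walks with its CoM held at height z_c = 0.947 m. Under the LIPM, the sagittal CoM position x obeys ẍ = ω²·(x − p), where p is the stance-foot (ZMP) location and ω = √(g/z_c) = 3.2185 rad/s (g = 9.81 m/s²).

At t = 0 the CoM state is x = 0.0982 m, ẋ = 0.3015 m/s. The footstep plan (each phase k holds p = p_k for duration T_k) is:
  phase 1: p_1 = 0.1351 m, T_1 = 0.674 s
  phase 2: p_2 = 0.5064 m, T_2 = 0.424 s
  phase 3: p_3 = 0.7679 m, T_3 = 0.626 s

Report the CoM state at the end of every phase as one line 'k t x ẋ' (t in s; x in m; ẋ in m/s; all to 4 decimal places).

1 0.6740 0.3761 0.8237
2 1.0980 0.7029 0.9500
3 1.7240 1.6069 2.8549

phase 1: p=0.1351, T=0.674, ωT=2.169269, cosh=4.433073, sinh=4.318811; start (x,ẋ)=(0.098200, 0.301500) → end (x,ẋ)=(0.376094, 0.823658)
phase 2: p=0.5064, T=0.424, ωT=1.364644, cosh=2.084900, sinh=1.829429; start (x,ẋ)=(0.376094, 0.823658) → end (x,ẋ)=(0.702900, 0.949999)
phase 3: p=0.7679, T=0.626, ωT=2.014781, cosh=3.816217, sinh=3.682868; start (x,ẋ)=(0.702900, 0.949999) → end (x,ẋ)=(1.606912, 2.854938)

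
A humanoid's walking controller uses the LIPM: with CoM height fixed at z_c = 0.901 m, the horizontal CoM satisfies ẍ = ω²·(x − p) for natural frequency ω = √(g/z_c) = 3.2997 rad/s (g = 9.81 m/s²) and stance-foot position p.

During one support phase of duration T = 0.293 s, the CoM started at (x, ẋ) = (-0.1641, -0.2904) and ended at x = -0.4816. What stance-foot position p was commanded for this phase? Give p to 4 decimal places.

p = 0.2687

ωT = 3.2997·0.293 = 0.966812; cosh(ωT) = 1.504921, sinh(ωT) = 1.124627
x(T) = p + (x₀−p)·cosh(ωT) + (ẋ₀/ω)·sinh(ωT) ⇒ p·(1 − cosh) = x(T) − x₀·cosh − (ẋ₀/ω)·sinh
numerator   = -0.4816 − (-0.1641)·1.504921 − (-0.2904/3.2997)·1.124627 = -0.135666
denominator = 1 − 1.504921 = -0.504921
p = -0.135666 / -0.504921 = 0.2687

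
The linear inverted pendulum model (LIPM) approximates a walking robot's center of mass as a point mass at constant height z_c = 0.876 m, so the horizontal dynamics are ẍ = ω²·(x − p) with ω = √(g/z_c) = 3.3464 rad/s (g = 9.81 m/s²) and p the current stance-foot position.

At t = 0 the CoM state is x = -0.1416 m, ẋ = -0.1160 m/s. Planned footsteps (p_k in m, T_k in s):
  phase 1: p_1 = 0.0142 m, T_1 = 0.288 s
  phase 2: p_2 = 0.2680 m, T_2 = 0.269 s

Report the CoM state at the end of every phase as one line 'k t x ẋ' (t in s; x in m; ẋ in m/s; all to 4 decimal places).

phase 1: p=0.0142, T=0.288, ωT=0.963763, cosh=1.501499, sinh=1.120044; start (x,ẋ)=(-0.141600, -0.116000) → end (x,ẋ)=(-0.258559, -0.758130)
phase 2: p=0.2680, T=0.269, ωT=0.900182, cosh=1.433273, sinh=1.026777; start (x,ẋ)=(-0.258559, -0.758130) → end (x,ẋ)=(-0.719320, -2.895867)

1 0.2880 -0.2586 -0.7581
2 0.5570 -0.7193 -2.8959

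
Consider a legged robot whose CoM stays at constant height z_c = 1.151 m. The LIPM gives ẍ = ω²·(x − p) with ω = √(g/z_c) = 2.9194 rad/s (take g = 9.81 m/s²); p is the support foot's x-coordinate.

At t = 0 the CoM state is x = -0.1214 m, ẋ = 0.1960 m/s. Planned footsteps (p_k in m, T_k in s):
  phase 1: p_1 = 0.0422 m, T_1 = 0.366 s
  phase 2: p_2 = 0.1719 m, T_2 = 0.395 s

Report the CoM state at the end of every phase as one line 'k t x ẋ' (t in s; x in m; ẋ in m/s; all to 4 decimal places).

phase 1: p=0.0422, T=0.366, ωT=1.068500, cosh=1.627267, sinh=1.283744; start (x,ẋ)=(-0.121400, 0.196000) → end (x,ẋ)=(-0.137834, -0.294189)
phase 2: p=0.1719, T=0.395, ωT=1.153163, cosh=1.741917, sinh=1.426281; start (x,ẋ)=(-0.137834, -0.294189) → end (x,ẋ)=(-0.511358, -1.802150)

1 0.3660 -0.1378 -0.2942
2 0.7610 -0.5114 -1.8022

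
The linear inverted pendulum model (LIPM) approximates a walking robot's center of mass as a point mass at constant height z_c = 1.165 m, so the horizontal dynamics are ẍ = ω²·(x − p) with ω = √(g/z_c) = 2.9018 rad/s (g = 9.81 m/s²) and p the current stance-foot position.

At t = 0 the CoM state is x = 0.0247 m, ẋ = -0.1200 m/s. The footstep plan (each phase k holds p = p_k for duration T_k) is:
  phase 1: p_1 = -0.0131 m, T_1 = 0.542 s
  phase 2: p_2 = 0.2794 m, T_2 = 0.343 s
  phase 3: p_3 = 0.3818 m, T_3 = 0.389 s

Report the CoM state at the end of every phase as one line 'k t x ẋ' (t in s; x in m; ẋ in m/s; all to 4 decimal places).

phase 1: p=-0.0131, T=0.542, ωT=1.572776, cosh=2.513738, sinh=2.306270; start (x,ẋ)=(0.024700, -0.120000) → end (x,ẋ)=(-0.013453, -0.048678)
phase 2: p=0.2794, T=0.343, ωT=0.995317, cosh=1.537595, sinh=1.167988; start (x,ẋ)=(-0.013453, -0.048678) → end (x,ẋ)=(-0.190483, -1.067406)
phase 3: p=0.3818, T=0.389, ωT=1.128800, cosh=1.707683, sinh=1.384262; start (x,ẋ)=(-0.190483, -1.067406) → end (x,ẋ)=(-1.104669, -4.121567)

1 0.5420 -0.0135 -0.0487
2 0.8850 -0.1905 -1.0674
3 1.2740 -1.1047 -4.1216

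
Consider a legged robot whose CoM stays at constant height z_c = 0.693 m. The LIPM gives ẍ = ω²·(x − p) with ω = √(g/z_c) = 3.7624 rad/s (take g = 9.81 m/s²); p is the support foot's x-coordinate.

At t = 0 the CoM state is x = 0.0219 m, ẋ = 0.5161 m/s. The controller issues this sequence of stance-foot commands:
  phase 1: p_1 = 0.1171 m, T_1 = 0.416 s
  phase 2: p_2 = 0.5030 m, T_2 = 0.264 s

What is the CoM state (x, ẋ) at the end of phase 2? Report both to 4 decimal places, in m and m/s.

phase 1: p=0.1171, T=0.416, ωT=1.565158, cosh=2.496244, sinh=2.287189; start (x,ẋ)=(0.021900, 0.516100) → end (x,ẋ)=(0.193198, 0.469085)
phase 2: p=0.5030, T=0.264, ωT=0.993274, cosh=1.535211, sinh=1.164848; start (x,ẋ)=(0.193198, 0.469085) → end (x,ẋ)=(0.172619, -0.637600)

x = 0.1726, ẋ = -0.6376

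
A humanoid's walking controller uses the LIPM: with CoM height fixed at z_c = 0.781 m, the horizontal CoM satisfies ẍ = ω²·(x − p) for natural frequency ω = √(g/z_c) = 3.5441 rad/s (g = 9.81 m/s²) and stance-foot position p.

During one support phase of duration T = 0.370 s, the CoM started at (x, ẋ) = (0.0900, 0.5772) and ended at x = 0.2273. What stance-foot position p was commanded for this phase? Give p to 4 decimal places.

p = 0.2344

ωT = 3.5441·0.370 = 1.311317; cosh(ωT) = 1.990261, sinh(ωT) = 1.720797
x(T) = p + (x₀−p)·cosh(ωT) + (ẋ₀/ω)·sinh(ωT) ⇒ p·(1 − cosh) = x(T) − x₀·cosh − (ẋ₀/ω)·sinh
numerator   = 0.2273 − (0.0900)·1.990261 − (0.5772/3.5441)·1.720797 = -0.232076
denominator = 1 − 1.990261 = -0.990261
p = -0.232076 / -0.990261 = 0.2344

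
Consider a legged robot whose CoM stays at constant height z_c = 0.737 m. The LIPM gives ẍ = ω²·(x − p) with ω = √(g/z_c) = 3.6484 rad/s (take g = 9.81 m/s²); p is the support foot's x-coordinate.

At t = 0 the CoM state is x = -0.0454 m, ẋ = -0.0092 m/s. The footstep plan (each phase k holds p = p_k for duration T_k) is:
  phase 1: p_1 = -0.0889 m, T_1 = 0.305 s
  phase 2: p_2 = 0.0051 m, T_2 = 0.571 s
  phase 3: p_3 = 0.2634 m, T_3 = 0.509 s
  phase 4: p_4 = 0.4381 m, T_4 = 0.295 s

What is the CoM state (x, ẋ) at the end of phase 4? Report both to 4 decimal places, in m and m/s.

phase 1: p=-0.0889, T=0.305, ωT=1.112762, cosh=1.685700, sinh=1.357050; start (x,ẋ)=(-0.045400, -0.009200) → end (x,ẋ)=(-0.018994, 0.199863)
phase 2: p=0.0051, T=0.571, ωT=2.083236, cosh=4.077472, sinh=3.952945; start (x,ẋ)=(-0.018994, 0.199863) → end (x,ẋ)=(0.123403, 0.467452)
phase 3: p=0.2634, T=0.509, ωT=1.857036, cosh=3.280429, sinh=3.124294; start (x,ẋ)=(0.123403, 0.467452) → end (x,ẋ)=(0.204452, -0.062333)
phase 4: p=0.4381, T=0.295, ωT=1.076278, cosh=1.637301, sinh=1.296439; start (x,ẋ)=(0.204452, -0.062333) → end (x,ẋ)=(0.033398, -1.207196)

x = 0.0334, ẋ = -1.2072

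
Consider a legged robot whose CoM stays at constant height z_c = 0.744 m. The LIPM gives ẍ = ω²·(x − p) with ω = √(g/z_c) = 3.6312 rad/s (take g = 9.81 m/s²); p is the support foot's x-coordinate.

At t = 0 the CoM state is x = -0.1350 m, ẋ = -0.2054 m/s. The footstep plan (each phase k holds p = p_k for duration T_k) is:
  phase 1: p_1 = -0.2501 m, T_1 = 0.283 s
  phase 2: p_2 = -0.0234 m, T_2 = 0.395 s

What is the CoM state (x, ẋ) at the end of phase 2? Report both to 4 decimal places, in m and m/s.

phase 1: p=-0.2501, T=0.283, ωT=1.027630, cosh=1.576144, sinh=1.218290; start (x,ẋ)=(-0.135000, -0.205400) → end (x,ẋ)=(-0.137599, 0.185446)
phase 2: p=-0.0234, T=0.395, ωT=1.434324, cosh=2.217542, sinh=1.979265; start (x,ẋ)=(-0.137599, 0.185446) → end (x,ẋ)=(-0.175559, -0.409526)

x = -0.1756, ẋ = -0.4095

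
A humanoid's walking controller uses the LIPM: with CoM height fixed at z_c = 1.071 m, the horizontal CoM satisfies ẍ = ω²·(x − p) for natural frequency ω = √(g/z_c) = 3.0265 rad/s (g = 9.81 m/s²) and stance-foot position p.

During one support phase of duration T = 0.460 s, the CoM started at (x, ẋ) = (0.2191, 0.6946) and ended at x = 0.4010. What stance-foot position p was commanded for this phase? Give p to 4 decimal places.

ωT = 3.0265·0.460 = 1.392190; cosh(ωT) = 2.136091, sinh(ωT) = 1.887561
x(T) = p + (x₀−p)·cosh(ωT) + (ẋ₀/ω)·sinh(ωT) ⇒ p·(1 − cosh) = x(T) − x₀·cosh − (ẋ₀/ω)·sinh
numerator   = 0.4010 − (0.2191)·2.136091 − (0.6946/3.0265)·1.887561 = -0.500224
denominator = 1 − 2.136091 = -1.136091
p = -0.500224 / -1.136091 = 0.4403

p = 0.4403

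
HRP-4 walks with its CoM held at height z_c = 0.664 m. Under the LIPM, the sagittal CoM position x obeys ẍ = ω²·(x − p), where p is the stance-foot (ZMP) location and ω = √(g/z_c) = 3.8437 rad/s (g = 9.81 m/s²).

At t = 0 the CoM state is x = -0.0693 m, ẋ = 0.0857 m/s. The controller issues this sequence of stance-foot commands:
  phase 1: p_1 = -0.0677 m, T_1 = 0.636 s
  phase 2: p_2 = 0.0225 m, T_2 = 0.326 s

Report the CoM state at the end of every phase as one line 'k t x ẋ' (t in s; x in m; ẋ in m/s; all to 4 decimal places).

1 0.6360 0.0505 0.4624
2 0.9620 0.2690 1.0488

phase 1: p=-0.0677, T=0.636, ωT=2.444593, cosh=5.806311, sinh=5.719549; start (x,ẋ)=(-0.069300, 0.085700) → end (x,ẋ)=(0.050534, 0.462426)
phase 2: p=0.0225, T=0.326, ωT=1.253046, cosh=1.893312, sinh=1.607679; start (x,ẋ)=(0.050534, 0.462426) → end (x,ẋ)=(0.268994, 1.048753)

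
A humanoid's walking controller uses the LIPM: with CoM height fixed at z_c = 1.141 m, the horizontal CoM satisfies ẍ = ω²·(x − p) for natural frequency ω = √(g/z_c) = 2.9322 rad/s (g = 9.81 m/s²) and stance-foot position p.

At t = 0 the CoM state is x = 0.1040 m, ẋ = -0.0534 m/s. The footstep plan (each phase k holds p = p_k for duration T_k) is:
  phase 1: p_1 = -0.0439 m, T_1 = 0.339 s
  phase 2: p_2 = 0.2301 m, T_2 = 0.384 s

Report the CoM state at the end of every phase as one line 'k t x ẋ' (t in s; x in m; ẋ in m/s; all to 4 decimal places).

1 0.3390 0.1621 0.4236
2 0.7230 0.3135 0.4465

phase 1: p=-0.0439, T=0.339, ωT=0.994016, cosh=1.536076, sinh=1.165988; start (x,ẋ)=(0.104000, -0.053400) → end (x,ẋ)=(0.162051, 0.423630)
phase 2: p=0.2301, T=0.384, ωT=1.125965, cosh=1.703765, sinh=1.379425; start (x,ẋ)=(0.162051, 0.423630) → end (x,ẋ)=(0.313454, 0.446526)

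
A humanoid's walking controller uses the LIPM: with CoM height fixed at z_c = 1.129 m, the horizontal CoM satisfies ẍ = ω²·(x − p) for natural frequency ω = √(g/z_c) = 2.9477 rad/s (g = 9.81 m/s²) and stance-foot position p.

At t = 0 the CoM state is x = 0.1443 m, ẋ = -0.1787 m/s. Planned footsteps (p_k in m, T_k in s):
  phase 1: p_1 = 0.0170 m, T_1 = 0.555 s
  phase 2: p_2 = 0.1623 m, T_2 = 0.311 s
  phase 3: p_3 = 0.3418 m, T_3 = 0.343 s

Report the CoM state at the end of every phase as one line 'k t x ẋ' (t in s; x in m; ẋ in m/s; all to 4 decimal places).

phase 1: p=0.0170, T=0.555, ωT=1.635974, cosh=2.664608, sinh=2.469846; start (x,ẋ)=(0.144300, -0.178700) → end (x,ẋ)=(0.206474, 0.450625)
phase 2: p=0.1623, T=0.311, ωT=0.916735, cosh=1.450466, sinh=1.050644; start (x,ẋ)=(0.206474, 0.450625) → end (x,ẋ)=(0.386988, 0.790422)
phase 3: p=0.3418, T=0.343, ωT=1.011061, cosh=1.556174, sinh=1.192342; start (x,ẋ)=(0.386988, 0.790422) → end (x,ẋ)=(0.731845, 1.388855)

1 0.5550 0.2065 0.4506
2 0.8660 0.3870 0.7904
3 1.2090 0.7318 1.3889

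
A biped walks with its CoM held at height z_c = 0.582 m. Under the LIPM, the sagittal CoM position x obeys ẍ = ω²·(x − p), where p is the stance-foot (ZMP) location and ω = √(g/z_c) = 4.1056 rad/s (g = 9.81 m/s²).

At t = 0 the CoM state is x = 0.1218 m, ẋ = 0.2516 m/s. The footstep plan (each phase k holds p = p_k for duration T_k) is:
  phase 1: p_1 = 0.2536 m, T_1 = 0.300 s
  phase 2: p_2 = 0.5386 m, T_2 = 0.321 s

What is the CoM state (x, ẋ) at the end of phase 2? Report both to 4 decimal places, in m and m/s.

x = -0.4908, ẋ = -3.8511

phase 1: p=0.2536, T=0.300, ωT=1.231680, cosh=1.859392, sinh=1.567590; start (x,ẋ)=(0.121800, 0.251600) → end (x,ẋ)=(0.104597, -0.380428)
phase 2: p=0.5386, T=0.321, ωT=1.317898, cosh=2.001628, sinh=1.733931; start (x,ẋ)=(0.104597, -0.380428) → end (x,ẋ)=(-0.490779, -3.851065)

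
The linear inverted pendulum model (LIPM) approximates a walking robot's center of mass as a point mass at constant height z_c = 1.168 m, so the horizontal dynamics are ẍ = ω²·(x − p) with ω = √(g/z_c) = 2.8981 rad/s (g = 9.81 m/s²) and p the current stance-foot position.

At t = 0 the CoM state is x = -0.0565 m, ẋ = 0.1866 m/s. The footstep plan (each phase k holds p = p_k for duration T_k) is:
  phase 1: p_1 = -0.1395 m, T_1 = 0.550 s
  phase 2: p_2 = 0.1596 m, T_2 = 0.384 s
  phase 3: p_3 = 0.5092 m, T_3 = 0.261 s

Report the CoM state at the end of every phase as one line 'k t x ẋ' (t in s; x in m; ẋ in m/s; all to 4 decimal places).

phase 1: p=-0.1395, T=0.550, ωT=1.593955, cosh=2.563151, sinh=2.360030; start (x,ẋ)=(-0.056500, 0.186600) → end (x,ẋ)=(0.225197, 1.045971)
phase 2: p=0.1596, T=0.384, ωT=1.112870, cosh=1.685848, sinh=1.357233; start (x,ẋ)=(0.225197, 1.045971) → end (x,ẋ)=(0.760034, 2.021366)
phase 3: p=0.5092, T=0.261, ωT=0.756404, cosh=1.299976, sinh=0.830625; start (x,ẋ)=(0.760034, 2.021366) → end (x,ẋ)=(1.414622, 3.231543)

1 0.5500 0.2252 1.0460
2 0.9340 0.7600 2.0214
3 1.1950 1.4146 3.2315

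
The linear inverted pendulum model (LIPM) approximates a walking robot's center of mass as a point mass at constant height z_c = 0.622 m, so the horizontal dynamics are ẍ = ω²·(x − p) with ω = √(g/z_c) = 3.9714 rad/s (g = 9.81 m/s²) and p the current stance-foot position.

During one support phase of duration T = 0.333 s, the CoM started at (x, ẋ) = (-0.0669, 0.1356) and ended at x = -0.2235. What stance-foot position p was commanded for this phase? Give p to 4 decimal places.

ωT = 3.9714·0.333 = 1.322476; cosh(ωT) = 2.009588, sinh(ωT) = 1.743114
x(T) = p + (x₀−p)·cosh(ωT) + (ẋ₀/ω)·sinh(ωT) ⇒ p·(1 − cosh) = x(T) − x₀·cosh − (ẋ₀/ω)·sinh
numerator   = -0.2235 − (-0.0669)·2.009588 − (0.1356/3.9714)·1.743114 = -0.148576
denominator = 1 − 2.009588 = -1.009588
p = -0.148576 / -1.009588 = 0.1472

p = 0.1472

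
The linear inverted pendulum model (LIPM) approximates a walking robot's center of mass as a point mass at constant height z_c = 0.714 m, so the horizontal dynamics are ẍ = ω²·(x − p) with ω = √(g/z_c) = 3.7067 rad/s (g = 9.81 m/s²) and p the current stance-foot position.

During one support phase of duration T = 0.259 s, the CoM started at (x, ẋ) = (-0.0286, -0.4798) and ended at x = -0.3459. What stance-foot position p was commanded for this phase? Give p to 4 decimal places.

ωT = 3.7067·0.259 = 0.960035; cosh(ωT) = 1.497334, sinh(ωT) = 1.114455
x(T) = p + (x₀−p)·cosh(ωT) + (ẋ₀/ω)·sinh(ωT) ⇒ p·(1 − cosh) = x(T) − x₀·cosh − (ẋ₀/ω)·sinh
numerator   = -0.3459 − (-0.0286)·1.497334 − (-0.4798/3.7067)·1.114455 = -0.158820
denominator = 1 − 1.497334 = -0.497334
p = -0.158820 / -0.497334 = 0.3193

p = 0.3193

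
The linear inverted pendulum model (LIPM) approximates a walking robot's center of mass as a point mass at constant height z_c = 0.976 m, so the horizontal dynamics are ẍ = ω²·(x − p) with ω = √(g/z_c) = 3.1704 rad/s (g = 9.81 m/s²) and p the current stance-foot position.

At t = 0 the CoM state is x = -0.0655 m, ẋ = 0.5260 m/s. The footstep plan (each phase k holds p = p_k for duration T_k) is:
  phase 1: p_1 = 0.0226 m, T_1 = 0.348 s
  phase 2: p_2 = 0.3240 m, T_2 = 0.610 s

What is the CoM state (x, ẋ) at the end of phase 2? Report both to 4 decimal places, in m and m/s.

x = 0.0648, ẋ = -0.6448

phase 1: p=0.0226, T=0.348, ωT=1.103299, cosh=1.672934, sinh=1.341160; start (x,ẋ)=(-0.065500, 0.526000) → end (x,ẋ)=(0.097726, 0.505361)
phase 2: p=0.3240, T=0.610, ωT=1.933944, cosh=3.530656, sinh=3.386080; start (x,ẋ)=(0.097726, 0.505361) → end (x,ẋ)=(0.064844, -0.644848)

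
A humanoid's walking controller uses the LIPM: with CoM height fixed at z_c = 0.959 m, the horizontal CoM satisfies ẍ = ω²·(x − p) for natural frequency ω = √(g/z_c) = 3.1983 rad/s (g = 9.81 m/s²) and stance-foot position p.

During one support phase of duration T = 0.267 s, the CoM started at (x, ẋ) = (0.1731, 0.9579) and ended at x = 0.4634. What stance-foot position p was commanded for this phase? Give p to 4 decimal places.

ωT = 3.1983·0.267 = 0.853946; cosh(ωT) = 1.387315, sinh(ωT) = 0.961583
x(T) = p + (x₀−p)·cosh(ωT) + (ẋ₀/ω)·sinh(ωT) ⇒ p·(1 − cosh) = x(T) − x₀·cosh − (ẋ₀/ω)·sinh
numerator   = 0.4634 − (0.1731)·1.387315 − (0.9579/3.1983)·0.961583 = -0.064741
denominator = 1 − 1.387315 = -0.387315
p = -0.064741 / -0.387315 = 0.1672

p = 0.1672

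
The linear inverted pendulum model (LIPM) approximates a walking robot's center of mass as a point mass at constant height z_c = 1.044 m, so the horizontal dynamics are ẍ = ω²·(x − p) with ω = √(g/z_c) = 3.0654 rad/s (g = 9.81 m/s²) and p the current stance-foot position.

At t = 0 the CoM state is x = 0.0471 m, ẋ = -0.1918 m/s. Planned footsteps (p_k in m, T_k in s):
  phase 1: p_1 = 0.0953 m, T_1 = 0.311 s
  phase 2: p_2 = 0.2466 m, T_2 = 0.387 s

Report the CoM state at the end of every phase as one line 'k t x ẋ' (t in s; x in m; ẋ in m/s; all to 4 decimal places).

phase 1: p=0.0953, T=0.311, ωT=0.953339, cosh=1.489905, sinh=1.104454; start (x,ẋ)=(0.047100, -0.191800) → end (x,ẋ)=(-0.045618, -0.448949)
phase 2: p=0.2466, T=0.387, ωT=1.186310, cosh=1.790160, sinh=1.484814; start (x,ẋ)=(-0.045618, -0.448949) → end (x,ẋ)=(-0.493979, -2.133737)

1 0.3110 -0.0456 -0.4489
2 0.6980 -0.4940 -2.1337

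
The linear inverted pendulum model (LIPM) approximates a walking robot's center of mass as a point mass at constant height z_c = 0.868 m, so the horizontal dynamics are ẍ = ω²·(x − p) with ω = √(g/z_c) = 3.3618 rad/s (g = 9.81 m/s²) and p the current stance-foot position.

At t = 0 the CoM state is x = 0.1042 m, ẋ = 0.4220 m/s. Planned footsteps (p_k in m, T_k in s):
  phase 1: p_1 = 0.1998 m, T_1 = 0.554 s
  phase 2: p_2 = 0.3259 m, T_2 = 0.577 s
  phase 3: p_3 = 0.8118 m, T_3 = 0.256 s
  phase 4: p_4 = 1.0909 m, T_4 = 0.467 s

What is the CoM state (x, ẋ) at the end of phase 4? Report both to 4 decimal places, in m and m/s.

phase 1: p=0.1998, T=0.554, ωT=1.862437, cosh=3.297353, sinh=3.142059; start (x,ẋ)=(0.104200, 0.422000) → end (x,ẋ)=(0.278989, 0.381663)
phase 2: p=0.3259, T=0.577, ωT=1.939759, cosh=3.550405, sinh=3.406666; start (x,ẋ)=(0.278989, 0.381663) → end (x,ẋ)=(0.546105, 0.817812)
phase 3: p=0.8118, T=0.256, ωT=0.860621, cosh=1.393764, sinh=0.970864; start (x,ẋ)=(0.546105, 0.817812) → end (x,ẋ)=(0.677662, 0.272646)
phase 4: p=1.0909, T=0.467, ωT=1.569961, cosh=2.507256, sinh=2.299203; start (x,ẋ)=(0.677662, 0.272646) → end (x,ẋ)=(0.241275, -2.510513)

x = 0.2413, ẋ = -2.5105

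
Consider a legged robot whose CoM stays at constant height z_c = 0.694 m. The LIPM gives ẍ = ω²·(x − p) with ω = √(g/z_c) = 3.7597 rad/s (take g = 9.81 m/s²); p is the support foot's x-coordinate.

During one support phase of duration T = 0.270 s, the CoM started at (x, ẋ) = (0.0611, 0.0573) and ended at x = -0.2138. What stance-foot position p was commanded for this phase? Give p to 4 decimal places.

ωT = 3.7597·0.270 = 1.015119; cosh(ωT) = 1.561026, sinh(ωT) = 1.198666
x(T) = p + (x₀−p)·cosh(ωT) + (ẋ₀/ω)·sinh(ωT) ⇒ p·(1 − cosh) = x(T) − x₀·cosh − (ẋ₀/ω)·sinh
numerator   = -0.2138 − (0.0611)·1.561026 − (0.0573/3.7597)·1.198666 = -0.327447
denominator = 1 − 1.561026 = -0.561026
p = -0.327447 / -0.561026 = 0.5837

p = 0.5837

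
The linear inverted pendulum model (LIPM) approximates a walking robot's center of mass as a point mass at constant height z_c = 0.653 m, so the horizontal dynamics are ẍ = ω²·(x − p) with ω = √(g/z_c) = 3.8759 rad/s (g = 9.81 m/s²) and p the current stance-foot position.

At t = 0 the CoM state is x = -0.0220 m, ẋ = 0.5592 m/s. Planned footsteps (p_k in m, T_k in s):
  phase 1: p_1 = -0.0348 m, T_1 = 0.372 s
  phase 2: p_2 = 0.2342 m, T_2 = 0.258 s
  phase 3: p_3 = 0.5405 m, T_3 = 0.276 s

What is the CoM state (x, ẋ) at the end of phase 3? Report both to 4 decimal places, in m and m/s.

phase 1: p=-0.0348, T=0.372, ωT=1.441835, cosh=2.232470, sinh=1.995977; start (x,ẋ)=(-0.022000, 0.559200) → end (x,ẋ)=(0.281748, 1.347421)
phase 2: p=0.2342, T=0.258, ωT=0.999982, cosh=1.543060, sinh=1.175174; start (x,ẋ)=(0.281748, 1.347421) → end (x,ẋ)=(0.716107, 2.295723)
phase 3: p=0.5405, T=0.276, ωT=1.069748, cosh=1.628870, sinh=1.285776; start (x,ẋ)=(0.716107, 2.295723) → end (x,ẋ)=(1.588115, 4.614579)

x = 1.5881, ẋ = 4.6146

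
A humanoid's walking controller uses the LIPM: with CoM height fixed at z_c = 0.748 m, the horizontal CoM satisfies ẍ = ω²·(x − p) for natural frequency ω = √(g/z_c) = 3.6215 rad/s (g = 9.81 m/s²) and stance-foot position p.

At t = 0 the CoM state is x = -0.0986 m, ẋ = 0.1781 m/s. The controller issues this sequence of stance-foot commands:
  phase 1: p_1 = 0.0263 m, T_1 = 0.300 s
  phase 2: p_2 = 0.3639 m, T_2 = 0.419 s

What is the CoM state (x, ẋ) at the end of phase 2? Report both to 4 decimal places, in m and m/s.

x = -0.9611, ẋ = -4.4836

phase 1: p=0.0263, T=0.300, ωT=1.086450, cosh=1.650573, sinh=1.313161; start (x,ẋ)=(-0.098600, 0.178100) → end (x,ẋ)=(-0.115277, -0.300009)
phase 2: p=0.3639, T=0.419, ωT=1.517408, cosh=2.389836, sinh=2.170556; start (x,ẋ)=(-0.115277, -0.300009) → end (x,ẋ)=(-0.961066, -4.483626)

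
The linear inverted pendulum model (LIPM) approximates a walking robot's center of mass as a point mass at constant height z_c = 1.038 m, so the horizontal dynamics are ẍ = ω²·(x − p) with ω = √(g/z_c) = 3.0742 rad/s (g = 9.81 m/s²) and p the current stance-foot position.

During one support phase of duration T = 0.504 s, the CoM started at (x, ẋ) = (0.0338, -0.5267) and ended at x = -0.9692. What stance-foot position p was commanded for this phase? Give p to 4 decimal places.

p = 0.4568

ωT = 3.0742·0.504 = 1.549397; cosh(ωT) = 2.460503, sinh(ωT) = 2.248127
x(T) = p + (x₀−p)·cosh(ωT) + (ẋ₀/ω)·sinh(ωT) ⇒ p·(1 − cosh) = x(T) − x₀·cosh − (ẋ₀/ω)·sinh
numerator   = -0.9692 − (0.0338)·2.460503 − (-0.5267/3.0742)·2.248127 = -0.667195
denominator = 1 − 2.460503 = -1.460503
p = -0.667195 / -1.460503 = 0.4568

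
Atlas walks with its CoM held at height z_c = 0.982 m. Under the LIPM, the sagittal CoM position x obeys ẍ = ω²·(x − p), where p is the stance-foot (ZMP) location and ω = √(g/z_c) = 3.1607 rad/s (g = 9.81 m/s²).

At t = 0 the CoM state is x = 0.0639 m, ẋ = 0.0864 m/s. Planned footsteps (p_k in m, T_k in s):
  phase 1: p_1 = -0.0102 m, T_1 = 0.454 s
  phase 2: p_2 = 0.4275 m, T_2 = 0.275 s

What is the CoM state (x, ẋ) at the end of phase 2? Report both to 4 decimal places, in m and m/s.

phase 1: p=-0.0102, T=0.454, ωT=1.434958, cosh=2.218797, sinh=1.980671; start (x,ẋ)=(0.063900, 0.086400) → end (x,ẋ)=(0.208356, 0.655593)
phase 2: p=0.4275, T=0.275, ωT=0.869193, cosh=1.402137, sinh=0.982847; start (x,ẋ)=(0.208356, 0.655593) → end (x,ẋ)=(0.324092, 0.238463)

x = 0.3241, ẋ = 0.2385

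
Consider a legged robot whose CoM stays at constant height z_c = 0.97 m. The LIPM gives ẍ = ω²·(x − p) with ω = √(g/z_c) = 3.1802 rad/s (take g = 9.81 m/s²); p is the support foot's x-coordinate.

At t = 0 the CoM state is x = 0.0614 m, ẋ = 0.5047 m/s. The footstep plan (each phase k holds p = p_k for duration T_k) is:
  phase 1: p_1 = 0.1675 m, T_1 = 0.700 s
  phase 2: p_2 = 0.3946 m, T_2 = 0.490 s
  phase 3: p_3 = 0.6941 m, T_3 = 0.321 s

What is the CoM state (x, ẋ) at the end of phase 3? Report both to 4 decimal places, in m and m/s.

x = 1.9303, ẋ = 4.3361

phase 1: p=0.1675, T=0.700, ωT=2.226140, cosh=4.685991, sinh=4.578047; start (x,ẋ)=(0.061400, 0.504700) → end (x,ẋ)=(0.396856, 0.820299)
phase 2: p=0.3946, T=0.490, ωT=1.558298, cosh=2.480611, sinh=2.270117; start (x,ẋ)=(0.396856, 0.820299) → end (x,ẋ)=(0.985748, 2.051127)
phase 3: p=0.6941, T=0.321, ωT=1.020844, cosh=1.567914, sinh=1.207623; start (x,ẋ)=(0.985748, 2.051127) → end (x,ẋ)=(1.930257, 4.336058)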